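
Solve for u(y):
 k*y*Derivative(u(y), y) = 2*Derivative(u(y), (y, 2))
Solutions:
 u(y) = Piecewise((-sqrt(pi)*C1*erf(y*sqrt(-k)/2)/sqrt(-k) - C2, (k > 0) | (k < 0)), (-C1*y - C2, True))


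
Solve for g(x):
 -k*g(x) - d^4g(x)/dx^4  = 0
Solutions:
 g(x) = C1*exp(-x*(-k)^(1/4)) + C2*exp(x*(-k)^(1/4)) + C3*exp(-I*x*(-k)^(1/4)) + C4*exp(I*x*(-k)^(1/4))


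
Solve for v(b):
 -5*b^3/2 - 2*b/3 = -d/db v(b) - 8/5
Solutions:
 v(b) = C1 + 5*b^4/8 + b^2/3 - 8*b/5


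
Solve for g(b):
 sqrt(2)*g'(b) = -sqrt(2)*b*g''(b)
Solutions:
 g(b) = C1 + C2*log(b)


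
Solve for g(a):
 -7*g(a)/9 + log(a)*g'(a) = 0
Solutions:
 g(a) = C1*exp(7*li(a)/9)


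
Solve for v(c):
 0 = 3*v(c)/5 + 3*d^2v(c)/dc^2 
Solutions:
 v(c) = C1*sin(sqrt(5)*c/5) + C2*cos(sqrt(5)*c/5)


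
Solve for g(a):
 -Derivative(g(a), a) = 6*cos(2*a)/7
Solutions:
 g(a) = C1 - 3*sin(2*a)/7


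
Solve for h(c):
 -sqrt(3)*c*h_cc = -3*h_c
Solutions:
 h(c) = C1 + C2*c^(1 + sqrt(3))


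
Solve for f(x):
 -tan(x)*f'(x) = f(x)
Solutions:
 f(x) = C1/sin(x)


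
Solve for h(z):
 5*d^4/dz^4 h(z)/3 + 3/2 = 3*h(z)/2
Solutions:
 h(z) = C1*exp(-10^(3/4)*sqrt(3)*z/10) + C2*exp(10^(3/4)*sqrt(3)*z/10) + C3*sin(10^(3/4)*sqrt(3)*z/10) + C4*cos(10^(3/4)*sqrt(3)*z/10) + 1


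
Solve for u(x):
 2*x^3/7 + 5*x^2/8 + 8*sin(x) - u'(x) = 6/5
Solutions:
 u(x) = C1 + x^4/14 + 5*x^3/24 - 6*x/5 - 8*cos(x)


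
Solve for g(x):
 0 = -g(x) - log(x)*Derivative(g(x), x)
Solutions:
 g(x) = C1*exp(-li(x))


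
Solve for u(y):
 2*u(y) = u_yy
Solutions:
 u(y) = C1*exp(-sqrt(2)*y) + C2*exp(sqrt(2)*y)


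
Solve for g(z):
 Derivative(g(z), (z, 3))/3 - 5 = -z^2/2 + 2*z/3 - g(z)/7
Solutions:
 g(z) = C3*exp(-3^(1/3)*7^(2/3)*z/7) - 7*z^2/2 + 14*z/3 + (C1*sin(3^(5/6)*7^(2/3)*z/14) + C2*cos(3^(5/6)*7^(2/3)*z/14))*exp(3^(1/3)*7^(2/3)*z/14) + 35


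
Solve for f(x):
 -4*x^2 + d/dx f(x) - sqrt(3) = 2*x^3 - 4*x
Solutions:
 f(x) = C1 + x^4/2 + 4*x^3/3 - 2*x^2 + sqrt(3)*x


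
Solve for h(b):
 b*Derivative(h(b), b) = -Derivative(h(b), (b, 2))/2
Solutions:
 h(b) = C1 + C2*erf(b)


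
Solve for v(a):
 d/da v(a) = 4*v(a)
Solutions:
 v(a) = C1*exp(4*a)


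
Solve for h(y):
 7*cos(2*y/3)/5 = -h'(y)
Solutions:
 h(y) = C1 - 21*sin(2*y/3)/10


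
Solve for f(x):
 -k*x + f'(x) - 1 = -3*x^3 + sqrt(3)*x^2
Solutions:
 f(x) = C1 + k*x^2/2 - 3*x^4/4 + sqrt(3)*x^3/3 + x


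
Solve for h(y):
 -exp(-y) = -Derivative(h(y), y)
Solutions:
 h(y) = C1 - exp(-y)


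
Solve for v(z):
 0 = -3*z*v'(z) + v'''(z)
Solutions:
 v(z) = C1 + Integral(C2*airyai(3^(1/3)*z) + C3*airybi(3^(1/3)*z), z)


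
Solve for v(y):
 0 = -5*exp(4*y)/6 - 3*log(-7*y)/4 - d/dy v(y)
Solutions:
 v(y) = C1 - 3*y*log(-y)/4 + 3*y*(1 - log(7))/4 - 5*exp(4*y)/24


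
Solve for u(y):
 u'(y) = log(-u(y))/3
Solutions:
 -li(-u(y)) = C1 + y/3


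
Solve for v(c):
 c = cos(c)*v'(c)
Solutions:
 v(c) = C1 + Integral(c/cos(c), c)


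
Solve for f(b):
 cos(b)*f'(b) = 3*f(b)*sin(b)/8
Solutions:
 f(b) = C1/cos(b)^(3/8)


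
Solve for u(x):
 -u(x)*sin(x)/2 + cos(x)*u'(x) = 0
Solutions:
 u(x) = C1/sqrt(cos(x))


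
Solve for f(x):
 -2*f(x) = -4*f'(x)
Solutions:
 f(x) = C1*exp(x/2)


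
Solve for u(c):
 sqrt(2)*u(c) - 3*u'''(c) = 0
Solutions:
 u(c) = C3*exp(2^(1/6)*3^(2/3)*c/3) + (C1*sin(6^(1/6)*c/2) + C2*cos(6^(1/6)*c/2))*exp(-2^(1/6)*3^(2/3)*c/6)


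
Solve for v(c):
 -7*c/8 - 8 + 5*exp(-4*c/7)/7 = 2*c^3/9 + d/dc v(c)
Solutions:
 v(c) = C1 - c^4/18 - 7*c^2/16 - 8*c - 5*exp(-4*c/7)/4


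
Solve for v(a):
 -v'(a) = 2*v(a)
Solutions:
 v(a) = C1*exp(-2*a)


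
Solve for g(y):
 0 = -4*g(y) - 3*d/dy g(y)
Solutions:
 g(y) = C1*exp(-4*y/3)


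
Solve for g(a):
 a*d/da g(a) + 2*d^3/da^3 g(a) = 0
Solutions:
 g(a) = C1 + Integral(C2*airyai(-2^(2/3)*a/2) + C3*airybi(-2^(2/3)*a/2), a)


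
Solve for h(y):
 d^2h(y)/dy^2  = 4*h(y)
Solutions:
 h(y) = C1*exp(-2*y) + C2*exp(2*y)


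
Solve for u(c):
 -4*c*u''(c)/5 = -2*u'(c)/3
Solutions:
 u(c) = C1 + C2*c^(11/6)


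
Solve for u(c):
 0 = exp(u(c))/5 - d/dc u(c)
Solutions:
 u(c) = log(-1/(C1 + c)) + log(5)


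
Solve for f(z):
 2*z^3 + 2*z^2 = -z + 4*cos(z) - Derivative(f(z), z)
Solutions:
 f(z) = C1 - z^4/2 - 2*z^3/3 - z^2/2 + 4*sin(z)


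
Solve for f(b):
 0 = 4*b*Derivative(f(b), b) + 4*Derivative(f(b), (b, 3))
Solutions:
 f(b) = C1 + Integral(C2*airyai(-b) + C3*airybi(-b), b)


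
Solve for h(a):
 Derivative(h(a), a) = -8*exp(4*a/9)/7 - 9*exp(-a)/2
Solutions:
 h(a) = C1 - 18*exp(4*a/9)/7 + 9*exp(-a)/2


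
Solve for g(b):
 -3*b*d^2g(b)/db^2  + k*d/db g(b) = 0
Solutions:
 g(b) = C1 + b^(re(k)/3 + 1)*(C2*sin(log(b)*Abs(im(k))/3) + C3*cos(log(b)*im(k)/3))


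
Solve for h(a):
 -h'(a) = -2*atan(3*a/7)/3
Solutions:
 h(a) = C1 + 2*a*atan(3*a/7)/3 - 7*log(9*a^2 + 49)/9


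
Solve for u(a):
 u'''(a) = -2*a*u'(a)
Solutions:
 u(a) = C1 + Integral(C2*airyai(-2^(1/3)*a) + C3*airybi(-2^(1/3)*a), a)


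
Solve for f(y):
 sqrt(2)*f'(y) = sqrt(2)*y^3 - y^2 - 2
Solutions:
 f(y) = C1 + y^4/4 - sqrt(2)*y^3/6 - sqrt(2)*y


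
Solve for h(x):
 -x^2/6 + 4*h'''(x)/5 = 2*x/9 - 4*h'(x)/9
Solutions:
 h(x) = C1 + C2*sin(sqrt(5)*x/3) + C3*cos(sqrt(5)*x/3) + x^3/8 + x^2/4 - 27*x/20


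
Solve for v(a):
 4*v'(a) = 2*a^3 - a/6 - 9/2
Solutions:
 v(a) = C1 + a^4/8 - a^2/48 - 9*a/8


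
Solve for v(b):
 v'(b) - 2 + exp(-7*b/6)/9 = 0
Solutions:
 v(b) = C1 + 2*b + 2*exp(-7*b/6)/21


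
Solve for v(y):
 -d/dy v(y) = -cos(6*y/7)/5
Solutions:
 v(y) = C1 + 7*sin(6*y/7)/30


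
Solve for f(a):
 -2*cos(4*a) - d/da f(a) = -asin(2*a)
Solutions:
 f(a) = C1 + a*asin(2*a) + sqrt(1 - 4*a^2)/2 - sin(4*a)/2


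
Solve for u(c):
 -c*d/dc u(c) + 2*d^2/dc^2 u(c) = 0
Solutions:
 u(c) = C1 + C2*erfi(c/2)


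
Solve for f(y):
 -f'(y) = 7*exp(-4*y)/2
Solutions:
 f(y) = C1 + 7*exp(-4*y)/8


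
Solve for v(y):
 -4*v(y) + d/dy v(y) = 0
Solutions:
 v(y) = C1*exp(4*y)


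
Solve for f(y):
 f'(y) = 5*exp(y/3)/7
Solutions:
 f(y) = C1 + 15*exp(y/3)/7


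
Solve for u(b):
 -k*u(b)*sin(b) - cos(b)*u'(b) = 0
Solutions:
 u(b) = C1*exp(k*log(cos(b)))


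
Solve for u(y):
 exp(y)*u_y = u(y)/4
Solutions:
 u(y) = C1*exp(-exp(-y)/4)


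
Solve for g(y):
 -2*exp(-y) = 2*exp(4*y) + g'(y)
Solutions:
 g(y) = C1 - exp(4*y)/2 + 2*exp(-y)


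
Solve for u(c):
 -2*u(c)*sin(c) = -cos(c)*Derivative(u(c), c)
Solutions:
 u(c) = C1/cos(c)^2


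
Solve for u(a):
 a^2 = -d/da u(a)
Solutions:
 u(a) = C1 - a^3/3


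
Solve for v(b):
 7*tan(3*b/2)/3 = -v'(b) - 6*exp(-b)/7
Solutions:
 v(b) = C1 - 7*log(tan(3*b/2)^2 + 1)/9 + 6*exp(-b)/7


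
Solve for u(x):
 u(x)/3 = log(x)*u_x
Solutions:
 u(x) = C1*exp(li(x)/3)


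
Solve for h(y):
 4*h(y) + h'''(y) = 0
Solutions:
 h(y) = C3*exp(-2^(2/3)*y) + (C1*sin(2^(2/3)*sqrt(3)*y/2) + C2*cos(2^(2/3)*sqrt(3)*y/2))*exp(2^(2/3)*y/2)


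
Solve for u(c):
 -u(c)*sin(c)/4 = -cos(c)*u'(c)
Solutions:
 u(c) = C1/cos(c)^(1/4)


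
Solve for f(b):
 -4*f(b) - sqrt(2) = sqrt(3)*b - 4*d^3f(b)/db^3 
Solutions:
 f(b) = C3*exp(b) - sqrt(3)*b/4 + (C1*sin(sqrt(3)*b/2) + C2*cos(sqrt(3)*b/2))*exp(-b/2) - sqrt(2)/4


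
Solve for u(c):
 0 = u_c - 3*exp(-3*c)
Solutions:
 u(c) = C1 - exp(-3*c)


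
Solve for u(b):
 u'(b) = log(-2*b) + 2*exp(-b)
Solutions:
 u(b) = C1 + b*log(-b) + b*(-1 + log(2)) - 2*exp(-b)


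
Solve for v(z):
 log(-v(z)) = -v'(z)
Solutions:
 -li(-v(z)) = C1 - z


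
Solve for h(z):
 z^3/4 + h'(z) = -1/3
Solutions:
 h(z) = C1 - z^4/16 - z/3


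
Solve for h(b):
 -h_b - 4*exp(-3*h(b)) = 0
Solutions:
 h(b) = log(C1 - 12*b)/3
 h(b) = log((-3^(1/3) - 3^(5/6)*I)*(C1 - 4*b)^(1/3)/2)
 h(b) = log((-3^(1/3) + 3^(5/6)*I)*(C1 - 4*b)^(1/3)/2)


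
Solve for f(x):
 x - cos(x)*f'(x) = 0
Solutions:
 f(x) = C1 + Integral(x/cos(x), x)


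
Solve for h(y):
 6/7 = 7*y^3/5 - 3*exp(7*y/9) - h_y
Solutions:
 h(y) = C1 + 7*y^4/20 - 6*y/7 - 27*exp(7*y/9)/7


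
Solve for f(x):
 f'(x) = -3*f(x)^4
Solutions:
 f(x) = (-3^(2/3) - 3*3^(1/6)*I)*(1/(C1 + 3*x))^(1/3)/6
 f(x) = (-3^(2/3) + 3*3^(1/6)*I)*(1/(C1 + 3*x))^(1/3)/6
 f(x) = (1/(C1 + 9*x))^(1/3)


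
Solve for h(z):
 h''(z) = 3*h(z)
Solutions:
 h(z) = C1*exp(-sqrt(3)*z) + C2*exp(sqrt(3)*z)


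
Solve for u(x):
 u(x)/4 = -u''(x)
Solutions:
 u(x) = C1*sin(x/2) + C2*cos(x/2)


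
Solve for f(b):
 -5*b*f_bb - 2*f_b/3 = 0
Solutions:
 f(b) = C1 + C2*b^(13/15)


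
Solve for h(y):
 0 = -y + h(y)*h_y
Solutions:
 h(y) = -sqrt(C1 + y^2)
 h(y) = sqrt(C1 + y^2)


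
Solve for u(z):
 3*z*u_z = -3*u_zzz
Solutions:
 u(z) = C1 + Integral(C2*airyai(-z) + C3*airybi(-z), z)


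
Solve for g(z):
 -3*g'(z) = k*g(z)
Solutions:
 g(z) = C1*exp(-k*z/3)


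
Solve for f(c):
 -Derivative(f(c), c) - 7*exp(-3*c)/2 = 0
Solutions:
 f(c) = C1 + 7*exp(-3*c)/6


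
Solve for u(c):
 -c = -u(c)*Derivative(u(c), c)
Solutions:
 u(c) = -sqrt(C1 + c^2)
 u(c) = sqrt(C1 + c^2)


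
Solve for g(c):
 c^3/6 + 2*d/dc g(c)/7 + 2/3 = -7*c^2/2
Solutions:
 g(c) = C1 - 7*c^4/48 - 49*c^3/12 - 7*c/3


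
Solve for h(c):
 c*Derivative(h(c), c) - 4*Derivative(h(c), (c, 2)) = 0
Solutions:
 h(c) = C1 + C2*erfi(sqrt(2)*c/4)


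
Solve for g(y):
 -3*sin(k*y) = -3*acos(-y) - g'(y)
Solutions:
 g(y) = C1 - 3*y*acos(-y) - 3*sqrt(1 - y^2) + 3*Piecewise((-cos(k*y)/k, Ne(k, 0)), (0, True))


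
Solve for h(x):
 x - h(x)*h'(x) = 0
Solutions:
 h(x) = -sqrt(C1 + x^2)
 h(x) = sqrt(C1 + x^2)


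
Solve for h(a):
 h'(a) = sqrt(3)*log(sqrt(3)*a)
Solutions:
 h(a) = C1 + sqrt(3)*a*log(a) - sqrt(3)*a + sqrt(3)*a*log(3)/2


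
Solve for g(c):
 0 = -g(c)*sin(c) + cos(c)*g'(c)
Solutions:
 g(c) = C1/cos(c)


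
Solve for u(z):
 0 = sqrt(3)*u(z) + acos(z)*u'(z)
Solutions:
 u(z) = C1*exp(-sqrt(3)*Integral(1/acos(z), z))


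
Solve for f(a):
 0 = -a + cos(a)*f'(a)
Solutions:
 f(a) = C1 + Integral(a/cos(a), a)


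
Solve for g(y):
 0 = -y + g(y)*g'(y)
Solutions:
 g(y) = -sqrt(C1 + y^2)
 g(y) = sqrt(C1 + y^2)


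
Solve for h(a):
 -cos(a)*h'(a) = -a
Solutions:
 h(a) = C1 + Integral(a/cos(a), a)


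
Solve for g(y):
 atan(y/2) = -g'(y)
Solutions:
 g(y) = C1 - y*atan(y/2) + log(y^2 + 4)


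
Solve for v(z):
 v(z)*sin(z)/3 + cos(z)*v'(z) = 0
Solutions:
 v(z) = C1*cos(z)^(1/3)


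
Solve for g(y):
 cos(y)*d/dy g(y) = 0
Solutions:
 g(y) = C1


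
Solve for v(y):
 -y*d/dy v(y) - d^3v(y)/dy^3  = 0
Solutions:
 v(y) = C1 + Integral(C2*airyai(-y) + C3*airybi(-y), y)


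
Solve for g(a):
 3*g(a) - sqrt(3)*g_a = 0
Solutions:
 g(a) = C1*exp(sqrt(3)*a)


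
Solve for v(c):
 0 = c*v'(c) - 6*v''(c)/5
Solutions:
 v(c) = C1 + C2*erfi(sqrt(15)*c/6)


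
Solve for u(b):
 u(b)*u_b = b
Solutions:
 u(b) = -sqrt(C1 + b^2)
 u(b) = sqrt(C1 + b^2)


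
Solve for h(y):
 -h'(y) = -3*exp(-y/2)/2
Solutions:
 h(y) = C1 - 3*exp(-y/2)


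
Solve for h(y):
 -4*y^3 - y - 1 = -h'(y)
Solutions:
 h(y) = C1 + y^4 + y^2/2 + y


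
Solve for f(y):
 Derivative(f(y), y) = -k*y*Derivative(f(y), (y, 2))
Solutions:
 f(y) = C1 + y^(((re(k) - 1)*re(k) + im(k)^2)/(re(k)^2 + im(k)^2))*(C2*sin(log(y)*Abs(im(k))/(re(k)^2 + im(k)^2)) + C3*cos(log(y)*im(k)/(re(k)^2 + im(k)^2)))


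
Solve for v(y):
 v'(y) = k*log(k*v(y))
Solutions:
 li(k*v(y))/k = C1 + k*y


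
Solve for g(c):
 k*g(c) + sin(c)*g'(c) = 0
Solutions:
 g(c) = C1*exp(k*(-log(cos(c) - 1) + log(cos(c) + 1))/2)


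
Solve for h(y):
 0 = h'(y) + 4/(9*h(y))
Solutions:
 h(y) = -sqrt(C1 - 8*y)/3
 h(y) = sqrt(C1 - 8*y)/3


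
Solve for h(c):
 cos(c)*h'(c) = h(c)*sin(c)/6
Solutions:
 h(c) = C1/cos(c)^(1/6)


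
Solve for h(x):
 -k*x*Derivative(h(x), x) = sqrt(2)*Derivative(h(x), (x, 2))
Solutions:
 h(x) = Piecewise((-2^(3/4)*sqrt(pi)*C1*erf(2^(1/4)*sqrt(k)*x/2)/(2*sqrt(k)) - C2, (k > 0) | (k < 0)), (-C1*x - C2, True))


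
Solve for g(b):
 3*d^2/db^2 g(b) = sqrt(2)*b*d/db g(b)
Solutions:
 g(b) = C1 + C2*erfi(2^(3/4)*sqrt(3)*b/6)


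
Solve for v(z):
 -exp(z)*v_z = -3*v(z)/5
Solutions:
 v(z) = C1*exp(-3*exp(-z)/5)


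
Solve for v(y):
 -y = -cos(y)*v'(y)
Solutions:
 v(y) = C1 + Integral(y/cos(y), y)


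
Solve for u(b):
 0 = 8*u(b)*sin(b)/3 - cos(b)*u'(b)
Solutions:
 u(b) = C1/cos(b)^(8/3)


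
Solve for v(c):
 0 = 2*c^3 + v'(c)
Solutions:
 v(c) = C1 - c^4/2


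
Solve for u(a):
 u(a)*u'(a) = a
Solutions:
 u(a) = -sqrt(C1 + a^2)
 u(a) = sqrt(C1 + a^2)


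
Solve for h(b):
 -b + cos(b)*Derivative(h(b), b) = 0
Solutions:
 h(b) = C1 + Integral(b/cos(b), b)


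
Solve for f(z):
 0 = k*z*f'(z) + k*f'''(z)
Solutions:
 f(z) = C1 + Integral(C2*airyai(-z) + C3*airybi(-z), z)


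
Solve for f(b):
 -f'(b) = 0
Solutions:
 f(b) = C1


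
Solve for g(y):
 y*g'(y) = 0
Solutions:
 g(y) = C1


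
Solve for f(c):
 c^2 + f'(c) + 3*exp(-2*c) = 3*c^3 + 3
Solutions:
 f(c) = C1 + 3*c^4/4 - c^3/3 + 3*c + 3*exp(-2*c)/2


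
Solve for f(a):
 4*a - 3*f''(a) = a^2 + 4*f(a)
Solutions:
 f(a) = C1*sin(2*sqrt(3)*a/3) + C2*cos(2*sqrt(3)*a/3) - a^2/4 + a + 3/8


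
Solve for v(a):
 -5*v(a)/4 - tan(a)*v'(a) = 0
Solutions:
 v(a) = C1/sin(a)^(5/4)


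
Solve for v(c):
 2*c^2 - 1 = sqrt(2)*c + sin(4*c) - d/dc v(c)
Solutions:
 v(c) = C1 - 2*c^3/3 + sqrt(2)*c^2/2 + c - cos(4*c)/4


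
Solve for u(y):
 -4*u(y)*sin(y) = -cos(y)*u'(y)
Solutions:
 u(y) = C1/cos(y)^4


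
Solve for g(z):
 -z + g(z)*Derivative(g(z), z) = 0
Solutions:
 g(z) = -sqrt(C1 + z^2)
 g(z) = sqrt(C1 + z^2)


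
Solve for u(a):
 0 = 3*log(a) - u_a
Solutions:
 u(a) = C1 + 3*a*log(a) - 3*a


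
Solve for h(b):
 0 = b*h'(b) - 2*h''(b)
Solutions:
 h(b) = C1 + C2*erfi(b/2)


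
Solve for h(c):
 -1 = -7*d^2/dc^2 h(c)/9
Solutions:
 h(c) = C1 + C2*c + 9*c^2/14


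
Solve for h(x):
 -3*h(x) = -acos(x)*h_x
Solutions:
 h(x) = C1*exp(3*Integral(1/acos(x), x))


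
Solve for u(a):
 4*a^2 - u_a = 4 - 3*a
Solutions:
 u(a) = C1 + 4*a^3/3 + 3*a^2/2 - 4*a


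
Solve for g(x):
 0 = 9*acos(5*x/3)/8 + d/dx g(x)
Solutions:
 g(x) = C1 - 9*x*acos(5*x/3)/8 + 9*sqrt(9 - 25*x^2)/40


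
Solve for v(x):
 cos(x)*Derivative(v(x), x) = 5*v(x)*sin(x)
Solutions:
 v(x) = C1/cos(x)^5


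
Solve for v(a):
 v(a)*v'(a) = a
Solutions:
 v(a) = -sqrt(C1 + a^2)
 v(a) = sqrt(C1 + a^2)


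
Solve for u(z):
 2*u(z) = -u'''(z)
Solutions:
 u(z) = C3*exp(-2^(1/3)*z) + (C1*sin(2^(1/3)*sqrt(3)*z/2) + C2*cos(2^(1/3)*sqrt(3)*z/2))*exp(2^(1/3)*z/2)


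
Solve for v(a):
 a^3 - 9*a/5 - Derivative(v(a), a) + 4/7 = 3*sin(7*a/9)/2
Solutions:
 v(a) = C1 + a^4/4 - 9*a^2/10 + 4*a/7 + 27*cos(7*a/9)/14


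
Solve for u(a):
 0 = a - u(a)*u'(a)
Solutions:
 u(a) = -sqrt(C1 + a^2)
 u(a) = sqrt(C1 + a^2)


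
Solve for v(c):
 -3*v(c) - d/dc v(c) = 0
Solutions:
 v(c) = C1*exp(-3*c)


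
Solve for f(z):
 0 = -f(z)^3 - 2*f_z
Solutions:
 f(z) = -sqrt(-1/(C1 - z))
 f(z) = sqrt(-1/(C1 - z))


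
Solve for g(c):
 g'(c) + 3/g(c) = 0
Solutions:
 g(c) = -sqrt(C1 - 6*c)
 g(c) = sqrt(C1 - 6*c)


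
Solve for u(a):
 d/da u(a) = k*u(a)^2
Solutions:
 u(a) = -1/(C1 + a*k)


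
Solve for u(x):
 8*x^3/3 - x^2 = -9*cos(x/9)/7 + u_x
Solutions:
 u(x) = C1 + 2*x^4/3 - x^3/3 + 81*sin(x/9)/7


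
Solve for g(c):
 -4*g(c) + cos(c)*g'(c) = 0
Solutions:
 g(c) = C1*(sin(c)^2 + 2*sin(c) + 1)/(sin(c)^2 - 2*sin(c) + 1)


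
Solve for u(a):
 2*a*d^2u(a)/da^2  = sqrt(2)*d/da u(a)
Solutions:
 u(a) = C1 + C2*a^(sqrt(2)/2 + 1)


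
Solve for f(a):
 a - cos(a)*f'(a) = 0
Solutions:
 f(a) = C1 + Integral(a/cos(a), a)


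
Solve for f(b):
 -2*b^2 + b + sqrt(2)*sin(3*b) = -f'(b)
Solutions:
 f(b) = C1 + 2*b^3/3 - b^2/2 + sqrt(2)*cos(3*b)/3


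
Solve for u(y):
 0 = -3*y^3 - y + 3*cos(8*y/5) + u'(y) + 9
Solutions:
 u(y) = C1 + 3*y^4/4 + y^2/2 - 9*y - 15*sin(8*y/5)/8


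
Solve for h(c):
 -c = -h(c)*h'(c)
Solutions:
 h(c) = -sqrt(C1 + c^2)
 h(c) = sqrt(C1 + c^2)


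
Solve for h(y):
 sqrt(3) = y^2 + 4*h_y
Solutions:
 h(y) = C1 - y^3/12 + sqrt(3)*y/4


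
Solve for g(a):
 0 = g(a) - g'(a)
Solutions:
 g(a) = C1*exp(a)


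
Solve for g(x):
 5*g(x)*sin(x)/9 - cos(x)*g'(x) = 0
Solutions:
 g(x) = C1/cos(x)^(5/9)


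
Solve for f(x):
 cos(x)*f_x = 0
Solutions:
 f(x) = C1


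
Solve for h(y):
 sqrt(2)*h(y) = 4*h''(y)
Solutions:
 h(y) = C1*exp(-2^(1/4)*y/2) + C2*exp(2^(1/4)*y/2)


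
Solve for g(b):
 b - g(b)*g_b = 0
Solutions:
 g(b) = -sqrt(C1 + b^2)
 g(b) = sqrt(C1 + b^2)


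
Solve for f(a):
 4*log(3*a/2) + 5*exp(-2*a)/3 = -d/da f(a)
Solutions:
 f(a) = C1 - 4*a*log(a) + 4*a*(-log(3) + log(2) + 1) + 5*exp(-2*a)/6


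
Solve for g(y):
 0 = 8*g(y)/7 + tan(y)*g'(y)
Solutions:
 g(y) = C1/sin(y)^(8/7)


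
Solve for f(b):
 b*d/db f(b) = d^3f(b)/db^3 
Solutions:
 f(b) = C1 + Integral(C2*airyai(b) + C3*airybi(b), b)


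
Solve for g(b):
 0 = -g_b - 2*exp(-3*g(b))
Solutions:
 g(b) = log(C1 - 6*b)/3
 g(b) = log((-3^(1/3) - 3^(5/6)*I)*(C1 - 2*b)^(1/3)/2)
 g(b) = log((-3^(1/3) + 3^(5/6)*I)*(C1 - 2*b)^(1/3)/2)


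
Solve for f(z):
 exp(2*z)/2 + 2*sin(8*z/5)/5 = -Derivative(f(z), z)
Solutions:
 f(z) = C1 - exp(2*z)/4 + cos(8*z/5)/4


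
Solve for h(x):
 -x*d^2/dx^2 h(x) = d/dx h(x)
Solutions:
 h(x) = C1 + C2*log(x)


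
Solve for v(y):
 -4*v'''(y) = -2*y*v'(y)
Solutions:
 v(y) = C1 + Integral(C2*airyai(2^(2/3)*y/2) + C3*airybi(2^(2/3)*y/2), y)


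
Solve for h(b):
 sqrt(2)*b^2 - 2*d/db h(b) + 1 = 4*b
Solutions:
 h(b) = C1 + sqrt(2)*b^3/6 - b^2 + b/2


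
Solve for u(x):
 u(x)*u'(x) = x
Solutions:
 u(x) = -sqrt(C1 + x^2)
 u(x) = sqrt(C1 + x^2)


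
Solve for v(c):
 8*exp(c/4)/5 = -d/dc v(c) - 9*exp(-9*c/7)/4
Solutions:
 v(c) = C1 - 32*exp(c/4)/5 + 7*exp(-9*c/7)/4


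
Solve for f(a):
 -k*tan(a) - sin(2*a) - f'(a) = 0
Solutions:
 f(a) = C1 + k*log(cos(a)) + cos(2*a)/2


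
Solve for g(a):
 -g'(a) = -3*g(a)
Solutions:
 g(a) = C1*exp(3*a)


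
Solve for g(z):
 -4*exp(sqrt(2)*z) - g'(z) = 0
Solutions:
 g(z) = C1 - 2*sqrt(2)*exp(sqrt(2)*z)


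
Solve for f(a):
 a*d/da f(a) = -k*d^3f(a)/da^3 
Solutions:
 f(a) = C1 + Integral(C2*airyai(a*(-1/k)^(1/3)) + C3*airybi(a*(-1/k)^(1/3)), a)


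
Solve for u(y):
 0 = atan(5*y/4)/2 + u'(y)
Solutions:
 u(y) = C1 - y*atan(5*y/4)/2 + log(25*y^2 + 16)/5


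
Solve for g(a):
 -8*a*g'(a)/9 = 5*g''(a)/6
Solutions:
 g(a) = C1 + C2*erf(2*sqrt(30)*a/15)


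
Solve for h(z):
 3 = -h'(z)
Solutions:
 h(z) = C1 - 3*z


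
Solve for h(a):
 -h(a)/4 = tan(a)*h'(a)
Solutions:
 h(a) = C1/sin(a)^(1/4)


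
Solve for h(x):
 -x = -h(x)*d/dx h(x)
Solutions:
 h(x) = -sqrt(C1 + x^2)
 h(x) = sqrt(C1 + x^2)


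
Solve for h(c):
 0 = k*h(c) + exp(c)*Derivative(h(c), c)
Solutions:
 h(c) = C1*exp(k*exp(-c))


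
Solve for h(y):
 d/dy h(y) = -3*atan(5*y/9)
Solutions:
 h(y) = C1 - 3*y*atan(5*y/9) + 27*log(25*y^2 + 81)/10


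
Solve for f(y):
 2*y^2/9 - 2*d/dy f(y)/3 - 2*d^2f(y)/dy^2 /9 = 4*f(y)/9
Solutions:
 f(y) = C1*exp(-2*y) + C2*exp(-y) + y^2/2 - 3*y/2 + 7/4


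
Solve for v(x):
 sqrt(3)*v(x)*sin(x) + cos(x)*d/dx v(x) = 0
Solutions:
 v(x) = C1*cos(x)^(sqrt(3))


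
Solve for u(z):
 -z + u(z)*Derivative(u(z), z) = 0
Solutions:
 u(z) = -sqrt(C1 + z^2)
 u(z) = sqrt(C1 + z^2)


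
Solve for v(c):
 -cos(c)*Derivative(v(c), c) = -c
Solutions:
 v(c) = C1 + Integral(c/cos(c), c)


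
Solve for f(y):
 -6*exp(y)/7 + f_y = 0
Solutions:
 f(y) = C1 + 6*exp(y)/7


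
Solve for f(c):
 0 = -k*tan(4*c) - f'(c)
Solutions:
 f(c) = C1 + k*log(cos(4*c))/4


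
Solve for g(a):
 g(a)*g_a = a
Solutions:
 g(a) = -sqrt(C1 + a^2)
 g(a) = sqrt(C1 + a^2)


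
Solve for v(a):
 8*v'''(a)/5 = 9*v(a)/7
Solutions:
 v(a) = C3*exp(45^(1/3)*7^(2/3)*a/14) + (C1*sin(3*3^(1/6)*5^(1/3)*7^(2/3)*a/28) + C2*cos(3*3^(1/6)*5^(1/3)*7^(2/3)*a/28))*exp(-45^(1/3)*7^(2/3)*a/28)


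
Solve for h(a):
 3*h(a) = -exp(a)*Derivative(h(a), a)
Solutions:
 h(a) = C1*exp(3*exp(-a))


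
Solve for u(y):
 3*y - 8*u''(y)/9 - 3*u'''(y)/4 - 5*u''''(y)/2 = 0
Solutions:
 u(y) = C1 + C2*y + 9*y^3/16 - 729*y^2/512 + (C3*sin(sqrt(1199)*y/60) + C4*cos(sqrt(1199)*y/60))*exp(-3*y/20)


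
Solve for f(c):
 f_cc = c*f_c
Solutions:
 f(c) = C1 + C2*erfi(sqrt(2)*c/2)


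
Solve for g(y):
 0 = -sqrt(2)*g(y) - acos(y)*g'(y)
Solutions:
 g(y) = C1*exp(-sqrt(2)*Integral(1/acos(y), y))


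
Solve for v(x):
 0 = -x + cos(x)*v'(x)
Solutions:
 v(x) = C1 + Integral(x/cos(x), x)


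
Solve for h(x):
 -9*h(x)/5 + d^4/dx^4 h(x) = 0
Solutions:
 h(x) = C1*exp(-sqrt(3)*5^(3/4)*x/5) + C2*exp(sqrt(3)*5^(3/4)*x/5) + C3*sin(sqrt(3)*5^(3/4)*x/5) + C4*cos(sqrt(3)*5^(3/4)*x/5)


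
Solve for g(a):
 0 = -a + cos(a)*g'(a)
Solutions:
 g(a) = C1 + Integral(a/cos(a), a)


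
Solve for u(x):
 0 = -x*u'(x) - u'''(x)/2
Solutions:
 u(x) = C1 + Integral(C2*airyai(-2^(1/3)*x) + C3*airybi(-2^(1/3)*x), x)


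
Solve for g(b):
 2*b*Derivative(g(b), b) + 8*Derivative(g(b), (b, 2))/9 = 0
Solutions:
 g(b) = C1 + C2*erf(3*sqrt(2)*b/4)


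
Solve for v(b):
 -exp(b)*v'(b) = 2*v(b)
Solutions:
 v(b) = C1*exp(2*exp(-b))


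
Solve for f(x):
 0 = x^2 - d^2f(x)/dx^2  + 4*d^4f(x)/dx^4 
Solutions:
 f(x) = C1 + C2*x + C3*exp(-x/2) + C4*exp(x/2) + x^4/12 + 4*x^2


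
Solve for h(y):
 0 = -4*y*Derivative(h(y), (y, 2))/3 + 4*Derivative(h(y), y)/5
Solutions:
 h(y) = C1 + C2*y^(8/5)


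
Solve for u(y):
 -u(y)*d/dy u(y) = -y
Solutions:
 u(y) = -sqrt(C1 + y^2)
 u(y) = sqrt(C1 + y^2)


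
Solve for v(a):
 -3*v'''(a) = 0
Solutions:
 v(a) = C1 + C2*a + C3*a^2


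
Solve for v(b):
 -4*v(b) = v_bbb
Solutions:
 v(b) = C3*exp(-2^(2/3)*b) + (C1*sin(2^(2/3)*sqrt(3)*b/2) + C2*cos(2^(2/3)*sqrt(3)*b/2))*exp(2^(2/3)*b/2)


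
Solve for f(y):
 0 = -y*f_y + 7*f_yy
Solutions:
 f(y) = C1 + C2*erfi(sqrt(14)*y/14)


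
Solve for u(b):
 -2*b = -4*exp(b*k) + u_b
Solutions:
 u(b) = C1 - b^2 + 4*exp(b*k)/k


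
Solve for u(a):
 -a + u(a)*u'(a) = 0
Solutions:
 u(a) = -sqrt(C1 + a^2)
 u(a) = sqrt(C1 + a^2)


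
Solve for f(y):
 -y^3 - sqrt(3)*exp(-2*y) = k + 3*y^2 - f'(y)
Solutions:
 f(y) = C1 + k*y + y^4/4 + y^3 - sqrt(3)*exp(-2*y)/2


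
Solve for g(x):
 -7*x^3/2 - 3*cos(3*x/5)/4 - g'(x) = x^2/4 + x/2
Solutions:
 g(x) = C1 - 7*x^4/8 - x^3/12 - x^2/4 - 5*sin(3*x/5)/4


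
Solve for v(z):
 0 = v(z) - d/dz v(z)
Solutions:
 v(z) = C1*exp(z)


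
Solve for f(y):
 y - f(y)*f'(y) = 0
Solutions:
 f(y) = -sqrt(C1 + y^2)
 f(y) = sqrt(C1 + y^2)


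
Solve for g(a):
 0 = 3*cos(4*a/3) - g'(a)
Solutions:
 g(a) = C1 + 9*sin(4*a/3)/4


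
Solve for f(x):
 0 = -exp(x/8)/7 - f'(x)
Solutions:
 f(x) = C1 - 8*exp(x/8)/7


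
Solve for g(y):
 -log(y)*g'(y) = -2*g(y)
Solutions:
 g(y) = C1*exp(2*li(y))


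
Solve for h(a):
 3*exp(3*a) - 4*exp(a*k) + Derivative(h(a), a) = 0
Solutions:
 h(a) = C1 - exp(3*a) + 4*exp(a*k)/k


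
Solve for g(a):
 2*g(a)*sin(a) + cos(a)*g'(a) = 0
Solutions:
 g(a) = C1*cos(a)^2


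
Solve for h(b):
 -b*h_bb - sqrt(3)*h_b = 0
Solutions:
 h(b) = C1 + C2*b^(1 - sqrt(3))


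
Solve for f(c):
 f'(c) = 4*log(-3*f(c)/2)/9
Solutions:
 -9*Integral(1/(log(-_y) - log(2) + log(3)), (_y, f(c)))/4 = C1 - c


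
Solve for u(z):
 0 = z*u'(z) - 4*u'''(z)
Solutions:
 u(z) = C1 + Integral(C2*airyai(2^(1/3)*z/2) + C3*airybi(2^(1/3)*z/2), z)


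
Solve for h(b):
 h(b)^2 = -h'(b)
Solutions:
 h(b) = 1/(C1 + b)


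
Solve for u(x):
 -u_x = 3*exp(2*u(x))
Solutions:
 u(x) = log(-sqrt(-1/(C1 - 3*x))) - log(2)/2
 u(x) = log(-1/(C1 - 3*x))/2 - log(2)/2


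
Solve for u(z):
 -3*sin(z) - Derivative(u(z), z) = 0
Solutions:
 u(z) = C1 + 3*cos(z)


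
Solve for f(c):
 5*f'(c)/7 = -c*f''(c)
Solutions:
 f(c) = C1 + C2*c^(2/7)


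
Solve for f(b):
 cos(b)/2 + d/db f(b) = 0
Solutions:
 f(b) = C1 - sin(b)/2


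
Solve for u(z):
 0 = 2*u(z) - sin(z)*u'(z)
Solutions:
 u(z) = C1*(cos(z) - 1)/(cos(z) + 1)


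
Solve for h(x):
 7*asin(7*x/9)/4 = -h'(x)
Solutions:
 h(x) = C1 - 7*x*asin(7*x/9)/4 - sqrt(81 - 49*x^2)/4


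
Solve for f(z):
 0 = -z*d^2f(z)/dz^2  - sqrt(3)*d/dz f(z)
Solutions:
 f(z) = C1 + C2*z^(1 - sqrt(3))


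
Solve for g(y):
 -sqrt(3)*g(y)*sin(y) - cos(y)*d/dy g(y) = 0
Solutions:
 g(y) = C1*cos(y)^(sqrt(3))


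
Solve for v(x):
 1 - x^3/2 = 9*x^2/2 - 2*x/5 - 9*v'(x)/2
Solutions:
 v(x) = C1 + x^4/36 + x^3/3 - 2*x^2/45 - 2*x/9


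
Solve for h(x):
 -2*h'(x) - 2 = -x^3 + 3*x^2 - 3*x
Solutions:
 h(x) = C1 + x^4/8 - x^3/2 + 3*x^2/4 - x


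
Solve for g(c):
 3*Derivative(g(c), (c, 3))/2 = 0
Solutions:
 g(c) = C1 + C2*c + C3*c^2


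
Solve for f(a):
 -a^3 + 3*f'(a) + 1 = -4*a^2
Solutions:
 f(a) = C1 + a^4/12 - 4*a^3/9 - a/3


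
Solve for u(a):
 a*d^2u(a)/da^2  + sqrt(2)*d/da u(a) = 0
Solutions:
 u(a) = C1 + C2*a^(1 - sqrt(2))


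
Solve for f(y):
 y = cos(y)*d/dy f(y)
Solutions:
 f(y) = C1 + Integral(y/cos(y), y)


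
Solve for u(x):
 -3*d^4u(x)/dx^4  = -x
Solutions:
 u(x) = C1 + C2*x + C3*x^2 + C4*x^3 + x^5/360


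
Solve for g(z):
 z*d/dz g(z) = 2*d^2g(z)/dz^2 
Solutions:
 g(z) = C1 + C2*erfi(z/2)


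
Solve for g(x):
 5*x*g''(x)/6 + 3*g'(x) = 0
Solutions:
 g(x) = C1 + C2/x^(13/5)


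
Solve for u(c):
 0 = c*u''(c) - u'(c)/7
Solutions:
 u(c) = C1 + C2*c^(8/7)


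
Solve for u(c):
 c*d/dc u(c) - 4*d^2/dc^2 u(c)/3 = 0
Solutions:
 u(c) = C1 + C2*erfi(sqrt(6)*c/4)


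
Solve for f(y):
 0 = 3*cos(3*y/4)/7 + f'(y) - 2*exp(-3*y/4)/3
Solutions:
 f(y) = C1 - 4*sin(3*y/4)/7 - 8*exp(-3*y/4)/9


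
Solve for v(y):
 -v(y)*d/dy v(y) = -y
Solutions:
 v(y) = -sqrt(C1 + y^2)
 v(y) = sqrt(C1 + y^2)


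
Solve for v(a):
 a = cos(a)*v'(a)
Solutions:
 v(a) = C1 + Integral(a/cos(a), a)


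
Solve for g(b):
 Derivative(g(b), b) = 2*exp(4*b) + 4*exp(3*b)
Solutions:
 g(b) = C1 + exp(4*b)/2 + 4*exp(3*b)/3


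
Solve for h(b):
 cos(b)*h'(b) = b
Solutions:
 h(b) = C1 + Integral(b/cos(b), b)


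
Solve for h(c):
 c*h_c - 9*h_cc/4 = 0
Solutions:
 h(c) = C1 + C2*erfi(sqrt(2)*c/3)


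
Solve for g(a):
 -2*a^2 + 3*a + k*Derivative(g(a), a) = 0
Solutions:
 g(a) = C1 + 2*a^3/(3*k) - 3*a^2/(2*k)


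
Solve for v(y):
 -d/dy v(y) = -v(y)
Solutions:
 v(y) = C1*exp(y)


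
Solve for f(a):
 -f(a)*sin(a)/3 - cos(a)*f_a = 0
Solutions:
 f(a) = C1*cos(a)^(1/3)


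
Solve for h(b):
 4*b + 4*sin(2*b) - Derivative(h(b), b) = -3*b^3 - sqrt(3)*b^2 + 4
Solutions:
 h(b) = C1 + 3*b^4/4 + sqrt(3)*b^3/3 + 2*b^2 - 4*b - 2*cos(2*b)


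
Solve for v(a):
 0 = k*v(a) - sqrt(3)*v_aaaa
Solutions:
 v(a) = C1*exp(-3^(7/8)*a*k^(1/4)/3) + C2*exp(3^(7/8)*a*k^(1/4)/3) + C3*exp(-3^(7/8)*I*a*k^(1/4)/3) + C4*exp(3^(7/8)*I*a*k^(1/4)/3)


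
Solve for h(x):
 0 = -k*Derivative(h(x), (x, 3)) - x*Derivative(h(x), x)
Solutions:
 h(x) = C1 + Integral(C2*airyai(x*(-1/k)^(1/3)) + C3*airybi(x*(-1/k)^(1/3)), x)


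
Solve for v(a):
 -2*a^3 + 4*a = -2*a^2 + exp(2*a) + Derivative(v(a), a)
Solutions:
 v(a) = C1 - a^4/2 + 2*a^3/3 + 2*a^2 - exp(2*a)/2


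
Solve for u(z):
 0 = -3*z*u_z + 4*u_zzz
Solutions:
 u(z) = C1 + Integral(C2*airyai(6^(1/3)*z/2) + C3*airybi(6^(1/3)*z/2), z)


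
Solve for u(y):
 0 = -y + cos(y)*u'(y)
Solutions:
 u(y) = C1 + Integral(y/cos(y), y)


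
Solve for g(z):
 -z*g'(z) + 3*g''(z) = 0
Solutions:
 g(z) = C1 + C2*erfi(sqrt(6)*z/6)


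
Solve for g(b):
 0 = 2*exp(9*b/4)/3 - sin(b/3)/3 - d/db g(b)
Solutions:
 g(b) = C1 + 8*exp(9*b/4)/27 + cos(b/3)


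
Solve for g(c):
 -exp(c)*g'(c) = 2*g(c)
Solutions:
 g(c) = C1*exp(2*exp(-c))


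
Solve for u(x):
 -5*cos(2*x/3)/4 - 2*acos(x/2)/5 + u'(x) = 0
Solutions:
 u(x) = C1 + 2*x*acos(x/2)/5 - 2*sqrt(4 - x^2)/5 + 15*sin(2*x/3)/8


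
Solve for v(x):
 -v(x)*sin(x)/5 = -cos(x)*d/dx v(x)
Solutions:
 v(x) = C1/cos(x)^(1/5)


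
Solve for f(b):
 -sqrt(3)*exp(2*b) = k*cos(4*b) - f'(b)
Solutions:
 f(b) = C1 + k*sin(4*b)/4 + sqrt(3)*exp(2*b)/2


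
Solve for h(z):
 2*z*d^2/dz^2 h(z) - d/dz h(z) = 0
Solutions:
 h(z) = C1 + C2*z^(3/2)


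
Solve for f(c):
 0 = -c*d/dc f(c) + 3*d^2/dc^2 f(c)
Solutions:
 f(c) = C1 + C2*erfi(sqrt(6)*c/6)


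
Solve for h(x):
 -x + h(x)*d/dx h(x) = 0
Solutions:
 h(x) = -sqrt(C1 + x^2)
 h(x) = sqrt(C1 + x^2)


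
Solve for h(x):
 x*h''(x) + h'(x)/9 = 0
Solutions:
 h(x) = C1 + C2*x^(8/9)


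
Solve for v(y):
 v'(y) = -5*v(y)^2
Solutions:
 v(y) = 1/(C1 + 5*y)


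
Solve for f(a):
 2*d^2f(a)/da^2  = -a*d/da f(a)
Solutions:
 f(a) = C1 + C2*erf(a/2)


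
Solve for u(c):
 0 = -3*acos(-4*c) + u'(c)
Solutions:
 u(c) = C1 + 3*c*acos(-4*c) + 3*sqrt(1 - 16*c^2)/4


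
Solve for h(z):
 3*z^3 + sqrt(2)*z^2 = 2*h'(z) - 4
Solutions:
 h(z) = C1 + 3*z^4/8 + sqrt(2)*z^3/6 + 2*z


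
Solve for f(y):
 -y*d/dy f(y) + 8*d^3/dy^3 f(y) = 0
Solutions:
 f(y) = C1 + Integral(C2*airyai(y/2) + C3*airybi(y/2), y)


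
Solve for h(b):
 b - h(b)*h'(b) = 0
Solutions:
 h(b) = -sqrt(C1 + b^2)
 h(b) = sqrt(C1 + b^2)


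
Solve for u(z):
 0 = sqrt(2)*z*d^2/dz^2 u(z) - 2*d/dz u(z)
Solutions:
 u(z) = C1 + C2*z^(1 + sqrt(2))


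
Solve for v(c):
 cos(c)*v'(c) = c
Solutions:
 v(c) = C1 + Integral(c/cos(c), c)


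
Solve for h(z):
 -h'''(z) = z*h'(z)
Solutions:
 h(z) = C1 + Integral(C2*airyai(-z) + C3*airybi(-z), z)


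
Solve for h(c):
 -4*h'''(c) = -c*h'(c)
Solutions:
 h(c) = C1 + Integral(C2*airyai(2^(1/3)*c/2) + C3*airybi(2^(1/3)*c/2), c)


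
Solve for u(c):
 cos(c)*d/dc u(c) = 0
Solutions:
 u(c) = C1


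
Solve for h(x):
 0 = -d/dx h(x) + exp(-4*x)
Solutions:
 h(x) = C1 - exp(-4*x)/4


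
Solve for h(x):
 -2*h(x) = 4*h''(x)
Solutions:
 h(x) = C1*sin(sqrt(2)*x/2) + C2*cos(sqrt(2)*x/2)


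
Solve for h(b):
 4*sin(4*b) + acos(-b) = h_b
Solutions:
 h(b) = C1 + b*acos(-b) + sqrt(1 - b^2) - cos(4*b)


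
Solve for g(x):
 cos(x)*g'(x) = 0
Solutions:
 g(x) = C1


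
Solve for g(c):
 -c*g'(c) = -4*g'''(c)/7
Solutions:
 g(c) = C1 + Integral(C2*airyai(14^(1/3)*c/2) + C3*airybi(14^(1/3)*c/2), c)


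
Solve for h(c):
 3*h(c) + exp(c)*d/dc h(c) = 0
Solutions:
 h(c) = C1*exp(3*exp(-c))


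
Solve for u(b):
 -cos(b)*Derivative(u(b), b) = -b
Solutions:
 u(b) = C1 + Integral(b/cos(b), b)


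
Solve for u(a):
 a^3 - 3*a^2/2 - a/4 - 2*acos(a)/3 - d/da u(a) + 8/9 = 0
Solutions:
 u(a) = C1 + a^4/4 - a^3/2 - a^2/8 - 2*a*acos(a)/3 + 8*a/9 + 2*sqrt(1 - a^2)/3


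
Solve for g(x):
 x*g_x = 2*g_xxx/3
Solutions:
 g(x) = C1 + Integral(C2*airyai(2^(2/3)*3^(1/3)*x/2) + C3*airybi(2^(2/3)*3^(1/3)*x/2), x)


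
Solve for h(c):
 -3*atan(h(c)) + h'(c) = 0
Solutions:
 Integral(1/atan(_y), (_y, h(c))) = C1 + 3*c


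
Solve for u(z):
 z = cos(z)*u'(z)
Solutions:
 u(z) = C1 + Integral(z/cos(z), z)


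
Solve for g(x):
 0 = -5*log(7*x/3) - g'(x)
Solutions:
 g(x) = C1 - 5*x*log(x) + x*log(243/16807) + 5*x


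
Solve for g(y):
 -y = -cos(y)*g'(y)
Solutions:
 g(y) = C1 + Integral(y/cos(y), y)


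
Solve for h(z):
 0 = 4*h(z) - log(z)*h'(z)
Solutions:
 h(z) = C1*exp(4*li(z))


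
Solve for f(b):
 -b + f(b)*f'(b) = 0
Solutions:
 f(b) = -sqrt(C1 + b^2)
 f(b) = sqrt(C1 + b^2)


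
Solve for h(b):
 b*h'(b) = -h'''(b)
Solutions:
 h(b) = C1 + Integral(C2*airyai(-b) + C3*airybi(-b), b)


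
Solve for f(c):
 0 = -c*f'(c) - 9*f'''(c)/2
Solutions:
 f(c) = C1 + Integral(C2*airyai(-6^(1/3)*c/3) + C3*airybi(-6^(1/3)*c/3), c)


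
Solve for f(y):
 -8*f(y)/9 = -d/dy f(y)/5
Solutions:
 f(y) = C1*exp(40*y/9)


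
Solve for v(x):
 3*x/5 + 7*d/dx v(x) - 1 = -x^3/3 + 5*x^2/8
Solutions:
 v(x) = C1 - x^4/84 + 5*x^3/168 - 3*x^2/70 + x/7


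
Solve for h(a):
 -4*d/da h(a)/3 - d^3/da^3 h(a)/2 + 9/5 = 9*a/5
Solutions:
 h(a) = C1 + C2*sin(2*sqrt(6)*a/3) + C3*cos(2*sqrt(6)*a/3) - 27*a^2/40 + 27*a/20


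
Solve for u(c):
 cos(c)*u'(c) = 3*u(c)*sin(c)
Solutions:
 u(c) = C1/cos(c)^3


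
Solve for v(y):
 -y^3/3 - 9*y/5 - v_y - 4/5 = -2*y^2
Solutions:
 v(y) = C1 - y^4/12 + 2*y^3/3 - 9*y^2/10 - 4*y/5


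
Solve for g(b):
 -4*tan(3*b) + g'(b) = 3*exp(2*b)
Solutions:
 g(b) = C1 + 3*exp(2*b)/2 - 4*log(cos(3*b))/3


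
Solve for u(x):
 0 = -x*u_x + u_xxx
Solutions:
 u(x) = C1 + Integral(C2*airyai(x) + C3*airybi(x), x)


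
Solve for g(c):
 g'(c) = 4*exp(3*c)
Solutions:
 g(c) = C1 + 4*exp(3*c)/3


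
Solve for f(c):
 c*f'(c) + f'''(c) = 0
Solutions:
 f(c) = C1 + Integral(C2*airyai(-c) + C3*airybi(-c), c)


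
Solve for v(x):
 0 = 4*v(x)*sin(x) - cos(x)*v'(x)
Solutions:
 v(x) = C1/cos(x)^4


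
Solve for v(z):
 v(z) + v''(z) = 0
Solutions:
 v(z) = C1*sin(z) + C2*cos(z)


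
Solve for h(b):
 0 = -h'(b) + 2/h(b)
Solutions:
 h(b) = -sqrt(C1 + 4*b)
 h(b) = sqrt(C1 + 4*b)


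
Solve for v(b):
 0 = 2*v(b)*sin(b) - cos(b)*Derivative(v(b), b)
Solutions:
 v(b) = C1/cos(b)^2


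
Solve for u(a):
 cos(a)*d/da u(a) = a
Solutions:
 u(a) = C1 + Integral(a/cos(a), a)


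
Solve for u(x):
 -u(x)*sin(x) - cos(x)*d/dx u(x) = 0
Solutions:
 u(x) = C1*cos(x)


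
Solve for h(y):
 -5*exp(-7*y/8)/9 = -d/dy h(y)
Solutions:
 h(y) = C1 - 40*exp(-7*y/8)/63


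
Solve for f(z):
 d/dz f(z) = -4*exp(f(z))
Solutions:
 f(z) = log(1/(C1 + 4*z))


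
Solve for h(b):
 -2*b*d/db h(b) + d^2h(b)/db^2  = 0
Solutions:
 h(b) = C1 + C2*erfi(b)


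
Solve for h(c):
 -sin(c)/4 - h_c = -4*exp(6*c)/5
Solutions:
 h(c) = C1 + 2*exp(6*c)/15 + cos(c)/4


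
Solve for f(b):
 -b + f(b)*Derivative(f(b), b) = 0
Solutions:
 f(b) = -sqrt(C1 + b^2)
 f(b) = sqrt(C1 + b^2)


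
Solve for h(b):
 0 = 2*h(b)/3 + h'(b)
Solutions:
 h(b) = C1*exp(-2*b/3)


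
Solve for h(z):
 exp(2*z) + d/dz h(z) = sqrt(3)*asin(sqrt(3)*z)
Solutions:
 h(z) = C1 + sqrt(3)*(z*asin(sqrt(3)*z) + sqrt(3)*sqrt(1 - 3*z^2)/3) - exp(2*z)/2


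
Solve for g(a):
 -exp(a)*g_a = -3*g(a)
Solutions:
 g(a) = C1*exp(-3*exp(-a))


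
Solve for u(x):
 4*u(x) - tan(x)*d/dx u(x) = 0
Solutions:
 u(x) = C1*sin(x)^4


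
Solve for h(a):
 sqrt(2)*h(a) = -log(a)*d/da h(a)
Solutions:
 h(a) = C1*exp(-sqrt(2)*li(a))


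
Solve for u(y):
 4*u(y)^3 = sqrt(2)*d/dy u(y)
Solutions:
 u(y) = -sqrt(2)*sqrt(-1/(C1 + 2*sqrt(2)*y))/2
 u(y) = sqrt(2)*sqrt(-1/(C1 + 2*sqrt(2)*y))/2


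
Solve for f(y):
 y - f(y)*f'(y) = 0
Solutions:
 f(y) = -sqrt(C1 + y^2)
 f(y) = sqrt(C1 + y^2)


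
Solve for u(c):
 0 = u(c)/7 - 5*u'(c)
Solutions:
 u(c) = C1*exp(c/35)


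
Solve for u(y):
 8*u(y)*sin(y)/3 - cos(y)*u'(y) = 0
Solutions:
 u(y) = C1/cos(y)^(8/3)


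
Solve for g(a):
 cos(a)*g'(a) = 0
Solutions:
 g(a) = C1


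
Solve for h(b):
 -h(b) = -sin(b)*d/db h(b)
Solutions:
 h(b) = C1*sqrt(cos(b) - 1)/sqrt(cos(b) + 1)


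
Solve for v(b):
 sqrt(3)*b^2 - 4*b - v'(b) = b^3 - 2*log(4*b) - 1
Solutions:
 v(b) = C1 - b^4/4 + sqrt(3)*b^3/3 - 2*b^2 + 2*b*log(b) - b + b*log(16)


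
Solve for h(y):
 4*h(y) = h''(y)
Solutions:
 h(y) = C1*exp(-2*y) + C2*exp(2*y)


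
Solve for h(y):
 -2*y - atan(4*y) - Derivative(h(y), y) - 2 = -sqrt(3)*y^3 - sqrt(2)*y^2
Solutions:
 h(y) = C1 + sqrt(3)*y^4/4 + sqrt(2)*y^3/3 - y^2 - y*atan(4*y) - 2*y + log(16*y^2 + 1)/8


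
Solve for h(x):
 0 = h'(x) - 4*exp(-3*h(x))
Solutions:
 h(x) = log(C1 + 12*x)/3
 h(x) = log((-3^(1/3) - 3^(5/6)*I)*(C1 + 4*x)^(1/3)/2)
 h(x) = log((-3^(1/3) + 3^(5/6)*I)*(C1 + 4*x)^(1/3)/2)


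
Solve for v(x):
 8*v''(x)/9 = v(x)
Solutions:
 v(x) = C1*exp(-3*sqrt(2)*x/4) + C2*exp(3*sqrt(2)*x/4)


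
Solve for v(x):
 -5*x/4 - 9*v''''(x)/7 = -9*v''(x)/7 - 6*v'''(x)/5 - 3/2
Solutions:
 v(x) = C1 + C2*x + C3*exp(x*(7 - sqrt(274))/15) + C4*exp(x*(7 + sqrt(274))/15) + 35*x^3/216 - 28*x^2/27


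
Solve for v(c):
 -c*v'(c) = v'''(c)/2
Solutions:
 v(c) = C1 + Integral(C2*airyai(-2^(1/3)*c) + C3*airybi(-2^(1/3)*c), c)


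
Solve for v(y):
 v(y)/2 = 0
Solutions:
 v(y) = 0


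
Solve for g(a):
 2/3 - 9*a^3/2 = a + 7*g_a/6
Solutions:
 g(a) = C1 - 27*a^4/28 - 3*a^2/7 + 4*a/7


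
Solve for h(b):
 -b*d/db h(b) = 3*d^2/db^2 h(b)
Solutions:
 h(b) = C1 + C2*erf(sqrt(6)*b/6)


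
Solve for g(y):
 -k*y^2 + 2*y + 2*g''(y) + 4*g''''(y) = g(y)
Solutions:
 g(y) = C1*exp(-y*sqrt(-1 + sqrt(5))/2) + C2*exp(y*sqrt(-1 + sqrt(5))/2) + C3*sin(y*sqrt(1 + sqrt(5))/2) + C4*cos(y*sqrt(1 + sqrt(5))/2) - k*y^2 - 4*k + 2*y


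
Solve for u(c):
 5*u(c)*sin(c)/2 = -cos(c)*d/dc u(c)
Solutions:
 u(c) = C1*cos(c)^(5/2)


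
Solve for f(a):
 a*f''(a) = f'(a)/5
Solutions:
 f(a) = C1 + C2*a^(6/5)


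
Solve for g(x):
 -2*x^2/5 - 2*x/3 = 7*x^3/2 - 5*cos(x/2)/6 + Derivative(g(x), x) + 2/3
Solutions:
 g(x) = C1 - 7*x^4/8 - 2*x^3/15 - x^2/3 - 2*x/3 + 5*sin(x/2)/3


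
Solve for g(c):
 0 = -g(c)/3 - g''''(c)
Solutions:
 g(c) = (C1*sin(sqrt(2)*3^(3/4)*c/6) + C2*cos(sqrt(2)*3^(3/4)*c/6))*exp(-sqrt(2)*3^(3/4)*c/6) + (C3*sin(sqrt(2)*3^(3/4)*c/6) + C4*cos(sqrt(2)*3^(3/4)*c/6))*exp(sqrt(2)*3^(3/4)*c/6)


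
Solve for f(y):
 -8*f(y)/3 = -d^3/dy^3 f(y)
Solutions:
 f(y) = C3*exp(2*3^(2/3)*y/3) + (C1*sin(3^(1/6)*y) + C2*cos(3^(1/6)*y))*exp(-3^(2/3)*y/3)


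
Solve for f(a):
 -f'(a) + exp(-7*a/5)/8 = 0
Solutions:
 f(a) = C1 - 5*exp(-7*a/5)/56


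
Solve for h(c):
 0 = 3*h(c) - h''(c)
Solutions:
 h(c) = C1*exp(-sqrt(3)*c) + C2*exp(sqrt(3)*c)


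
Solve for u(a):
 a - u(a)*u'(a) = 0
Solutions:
 u(a) = -sqrt(C1 + a^2)
 u(a) = sqrt(C1 + a^2)


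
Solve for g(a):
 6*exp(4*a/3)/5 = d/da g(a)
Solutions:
 g(a) = C1 + 9*exp(4*a/3)/10


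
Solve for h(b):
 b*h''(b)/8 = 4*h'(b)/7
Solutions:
 h(b) = C1 + C2*b^(39/7)


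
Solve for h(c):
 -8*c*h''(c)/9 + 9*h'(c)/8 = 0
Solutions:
 h(c) = C1 + C2*c^(145/64)


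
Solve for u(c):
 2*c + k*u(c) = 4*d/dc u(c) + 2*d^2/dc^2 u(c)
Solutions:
 u(c) = C1*exp(-c*(sqrt(2)*sqrt(k + 2)/2 + 1)) + C2*exp(c*(sqrt(2)*sqrt(k + 2)/2 - 1)) - 2*c/k - 8/k^2


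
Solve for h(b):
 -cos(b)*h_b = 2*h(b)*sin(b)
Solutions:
 h(b) = C1*cos(b)^2


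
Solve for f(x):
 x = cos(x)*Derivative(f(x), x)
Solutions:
 f(x) = C1 + Integral(x/cos(x), x)


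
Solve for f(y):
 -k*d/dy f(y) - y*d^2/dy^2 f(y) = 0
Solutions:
 f(y) = C1 + y^(1 - re(k))*(C2*sin(log(y)*Abs(im(k))) + C3*cos(log(y)*im(k)))


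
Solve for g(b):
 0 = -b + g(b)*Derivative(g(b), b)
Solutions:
 g(b) = -sqrt(C1 + b^2)
 g(b) = sqrt(C1 + b^2)


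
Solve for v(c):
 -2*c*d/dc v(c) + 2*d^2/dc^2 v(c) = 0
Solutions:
 v(c) = C1 + C2*erfi(sqrt(2)*c/2)


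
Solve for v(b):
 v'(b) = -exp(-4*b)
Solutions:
 v(b) = C1 + exp(-4*b)/4


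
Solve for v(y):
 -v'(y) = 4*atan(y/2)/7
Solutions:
 v(y) = C1 - 4*y*atan(y/2)/7 + 4*log(y^2 + 4)/7
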